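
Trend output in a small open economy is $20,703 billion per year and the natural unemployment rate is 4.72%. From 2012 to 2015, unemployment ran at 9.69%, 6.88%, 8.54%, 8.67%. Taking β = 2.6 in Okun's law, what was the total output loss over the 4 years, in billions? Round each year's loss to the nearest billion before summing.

$8,020 billion

Year 2012: gap = -2.6 × (9.69 - 4.72) = -12.922%, loss ≈ 20703 × 12.922/100 ≈ 2675.
Year 2013: gap = -2.6 × (6.88 - 4.72) = -5.616%, loss ≈ 20703 × 5.616/100 ≈ 1163.
Year 2014: gap = -2.6 × (8.54 - 4.72) = -9.932%, loss ≈ 20703 × 9.932/100 ≈ 2056.
Year 2015: gap = -2.6 × (8.67 - 4.72) = -10.27%, loss ≈ 20703 × 10.27/100 ≈ 2126.
Total lost output = 2675 + 1163 + 2056 + 2126 = 8020 billion.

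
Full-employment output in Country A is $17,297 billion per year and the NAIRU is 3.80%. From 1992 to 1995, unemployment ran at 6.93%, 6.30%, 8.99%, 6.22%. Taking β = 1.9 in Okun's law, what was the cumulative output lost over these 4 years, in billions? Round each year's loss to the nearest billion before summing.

Year 1992: gap = -1.9 × (6.93 - 3.8) = -5.947%, loss ≈ 17297 × 5.947/100 ≈ 1029.
Year 1993: gap = -1.9 × (6.3 - 3.8) = -4.75%, loss ≈ 17297 × 4.75/100 ≈ 822.
Year 1994: gap = -1.9 × (8.99 - 3.8) = -9.861%, loss ≈ 17297 × 9.861/100 ≈ 1706.
Year 1995: gap = -1.9 × (6.22 - 3.8) = -4.598%, loss ≈ 17297 × 4.598/100 ≈ 795.
Total lost output = 1029 + 822 + 1706 + 795 = 4352 billion.

$4,352 billion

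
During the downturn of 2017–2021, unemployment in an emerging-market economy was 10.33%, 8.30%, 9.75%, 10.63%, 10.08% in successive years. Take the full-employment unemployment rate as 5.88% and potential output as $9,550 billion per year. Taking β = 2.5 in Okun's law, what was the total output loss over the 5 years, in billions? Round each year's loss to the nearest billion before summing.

Year 2017: gap = -2.5 × (10.33 - 5.88) = -11.125%, loss ≈ 9550 × 11.125/100 ≈ 1062.
Year 2018: gap = -2.5 × (8.3 - 5.88) = -6.05%, loss ≈ 9550 × 6.05/100 ≈ 578.
Year 2019: gap = -2.5 × (9.75 - 5.88) = -9.675%, loss ≈ 9550 × 9.675/100 ≈ 924.
Year 2020: gap = -2.5 × (10.63 - 5.88) = -11.875%, loss ≈ 9550 × 11.875/100 ≈ 1134.
Year 2021: gap = -2.5 × (10.08 - 5.88) = -10.5%, loss ≈ 9550 × 10.5/100 ≈ 1003.
Total lost output = 1062 + 578 + 924 + 1134 + 1003 = 4701 billion.

$4,701 billion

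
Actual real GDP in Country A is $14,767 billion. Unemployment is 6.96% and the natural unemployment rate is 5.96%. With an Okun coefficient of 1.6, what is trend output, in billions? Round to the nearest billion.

$15,007 billion

Unemployment gap = 6.96 - 5.96 = 1 point, so output gap = -1.6 × 1 = -1.6%.
Since Y = Y* × (1 + gap/100), Y* = 14767/0.984 ≈ 15007 billion.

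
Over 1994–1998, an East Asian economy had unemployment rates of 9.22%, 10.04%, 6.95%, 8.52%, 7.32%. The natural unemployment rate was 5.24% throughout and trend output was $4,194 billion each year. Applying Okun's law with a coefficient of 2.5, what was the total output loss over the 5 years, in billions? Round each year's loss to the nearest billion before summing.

$1,661 billion

Year 1994: gap = -2.5 × (9.22 - 5.24) = -9.95%, loss ≈ 4194 × 9.95/100 ≈ 417.
Year 1995: gap = -2.5 × (10.04 - 5.24) = -12%, loss ≈ 4194 × 12/100 ≈ 503.
Year 1996: gap = -2.5 × (6.95 - 5.24) = -4.275%, loss ≈ 4194 × 4.275/100 ≈ 179.
Year 1997: gap = -2.5 × (8.52 - 5.24) = -8.2%, loss ≈ 4194 × 8.2/100 ≈ 344.
Year 1998: gap = -2.5 × (7.32 - 5.24) = -5.2%, loss ≈ 4194 × 5.2/100 ≈ 218.
Total lost output = 417 + 503 + 179 + 344 + 218 = 1661 billion.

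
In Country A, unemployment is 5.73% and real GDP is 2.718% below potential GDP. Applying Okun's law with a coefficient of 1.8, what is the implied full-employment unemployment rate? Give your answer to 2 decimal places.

4.22%

From Okun's law, u - u* = -(output gap)/β = -(-2.718)/1.8 = 1.51 points.
So u* = 5.73 - 1.51 = 4.22%.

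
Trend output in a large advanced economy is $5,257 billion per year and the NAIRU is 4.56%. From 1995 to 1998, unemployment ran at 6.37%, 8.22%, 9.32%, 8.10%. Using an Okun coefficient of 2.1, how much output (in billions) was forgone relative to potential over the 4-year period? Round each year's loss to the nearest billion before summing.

Year 1995: gap = -2.1 × (6.37 - 4.56) = -3.801%, loss ≈ 5257 × 3.801/100 ≈ 200.
Year 1996: gap = -2.1 × (8.22 - 4.56) = -7.686%, loss ≈ 5257 × 7.686/100 ≈ 404.
Year 1997: gap = -2.1 × (9.32 - 4.56) = -9.996%, loss ≈ 5257 × 9.996/100 ≈ 525.
Year 1998: gap = -2.1 × (8.1 - 4.56) = -7.434%, loss ≈ 5257 × 7.434/100 ≈ 391.
Total lost output = 200 + 404 + 525 + 391 = 1520 billion.

$1,520 billion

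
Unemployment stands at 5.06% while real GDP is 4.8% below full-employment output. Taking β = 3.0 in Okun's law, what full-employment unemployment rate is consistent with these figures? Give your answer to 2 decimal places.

From Okun's law, u - u* = -(output gap)/β = -(-4.8)/3.0 = 1.6 points.
So u* = 5.06 - 1.6 = 3.46%.

3.46%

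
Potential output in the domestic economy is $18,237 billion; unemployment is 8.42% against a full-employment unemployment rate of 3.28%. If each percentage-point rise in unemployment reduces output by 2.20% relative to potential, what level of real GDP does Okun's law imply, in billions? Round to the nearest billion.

Unemployment gap = 8.42 - 3.28 = 5.14 points, so the output gap is -2.2 × 5.14 = -11.308%.
Actual GDP = 18237 × (1 - 11.308/100) = 18237 × 0.88692 ≈ 16175 billion.

$16,175 billion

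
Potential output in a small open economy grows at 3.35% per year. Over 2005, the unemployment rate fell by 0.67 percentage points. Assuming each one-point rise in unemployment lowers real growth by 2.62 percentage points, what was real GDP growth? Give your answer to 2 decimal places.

5.11%

Growth-rate Okun's law: g_Y = g_Y* - β × Δu.
g_Y = 3.35 - 2.62 × (-0.67) = 3.35 + 1.7554 = 5.1054%, i.e. 5.11% to 2 d.p.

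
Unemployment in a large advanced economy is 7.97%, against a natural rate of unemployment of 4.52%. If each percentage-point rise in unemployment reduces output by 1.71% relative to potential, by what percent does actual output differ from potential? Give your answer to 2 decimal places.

-5.90%

The unemployment gap is 7.97 - 4.52 = 3.45 percentage points.
Okun's law gives an output gap of -1.71 × 3.45 = -5.8995%, i.e. 5.90% below potential.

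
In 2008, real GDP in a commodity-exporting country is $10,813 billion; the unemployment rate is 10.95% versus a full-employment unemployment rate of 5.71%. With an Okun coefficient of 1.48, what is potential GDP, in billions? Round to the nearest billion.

Unemployment gap = 10.95 - 5.71 = 5.24 points, so output gap = -1.48 × 5.24 = -7.7552%.
Since Y = Y* × (1 + gap/100), Y* = 10813/0.922448 ≈ 11722 billion.

$11,722 billion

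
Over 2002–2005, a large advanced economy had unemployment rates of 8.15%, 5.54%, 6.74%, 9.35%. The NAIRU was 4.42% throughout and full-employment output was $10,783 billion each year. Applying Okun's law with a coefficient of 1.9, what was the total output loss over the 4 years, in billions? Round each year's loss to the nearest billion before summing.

Year 2002: gap = -1.9 × (8.15 - 4.42) = -7.087%, loss ≈ 10783 × 7.087/100 ≈ 764.
Year 2003: gap = -1.9 × (5.54 - 4.42) = -2.128%, loss ≈ 10783 × 2.128/100 ≈ 229.
Year 2004: gap = -1.9 × (6.74 - 4.42) = -4.408%, loss ≈ 10783 × 4.408/100 ≈ 475.
Year 2005: gap = -1.9 × (9.35 - 4.42) = -9.367%, loss ≈ 10783 × 9.367/100 ≈ 1010.
Total lost output = 764 + 229 + 475 + 1010 = 2478 billion.

$2,478 billion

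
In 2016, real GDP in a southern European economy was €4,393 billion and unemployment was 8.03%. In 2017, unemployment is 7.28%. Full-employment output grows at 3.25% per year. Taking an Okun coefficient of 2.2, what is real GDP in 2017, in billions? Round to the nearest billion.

€4,608 billion

Δu = 7.28 - 8.03 = -0.75 points.
Okun's law (growth form): g_Y = g_Y* - β × Δu = 3.25 - 2.2 × (-0.75) = 3.25 + 1.65 = 4.9%.
Real GDP in the next year = 4393 × (1 + 4.9/100) = 4393 × 1.049 ≈ 4608 billion.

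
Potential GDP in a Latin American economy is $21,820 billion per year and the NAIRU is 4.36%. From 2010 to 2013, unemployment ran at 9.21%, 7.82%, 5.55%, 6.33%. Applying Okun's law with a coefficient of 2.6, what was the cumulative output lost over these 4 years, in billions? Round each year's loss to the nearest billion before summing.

$6,508 billion

Year 2010: gap = -2.6 × (9.21 - 4.36) = -12.61%, loss ≈ 21820 × 12.61/100 ≈ 2752.
Year 2011: gap = -2.6 × (7.82 - 4.36) = -8.996%, loss ≈ 21820 × 8.996/100 ≈ 1963.
Year 2012: gap = -2.6 × (5.55 - 4.36) = -3.094%, loss ≈ 21820 × 3.094/100 ≈ 675.
Year 2013: gap = -2.6 × (6.33 - 4.36) = -5.122%, loss ≈ 21820 × 5.122/100 ≈ 1118.
Total lost output = 2752 + 1963 + 675 + 1118 = 6508 billion.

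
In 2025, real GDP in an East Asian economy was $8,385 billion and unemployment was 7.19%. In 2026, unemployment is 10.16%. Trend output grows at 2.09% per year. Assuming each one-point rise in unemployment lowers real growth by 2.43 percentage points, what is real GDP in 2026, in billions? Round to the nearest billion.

Δu = 10.16 - 7.19 = 2.97 points.
Okun's law (growth form): g_Y = g_Y* - β × Δu = 2.09 - 2.43 × (2.97) = 2.09 - 7.2171 = -5.1271%.
Real GDP in the next year = 8385 × (1 - 5.1271/100) = 8385 × 0.948729 ≈ 7955 billion.

$7,955 billion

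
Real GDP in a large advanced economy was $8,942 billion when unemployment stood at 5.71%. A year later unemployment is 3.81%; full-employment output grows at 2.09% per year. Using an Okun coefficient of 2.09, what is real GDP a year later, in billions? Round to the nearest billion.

Δu = 3.81 - 5.71 = -1.9 points.
Okun's law (growth form): g_Y = g_Y* - β × Δu = 2.09 - 2.09 × (-1.90) = 2.09 + 3.971 = 6.061%.
Real GDP in the next year = 8942 × (1 + 6.061/100) = 8942 × 1.06061 ≈ 9484 billion.

$9,484 billion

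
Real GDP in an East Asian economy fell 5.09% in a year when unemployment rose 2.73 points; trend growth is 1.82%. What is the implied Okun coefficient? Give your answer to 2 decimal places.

Growth form: g_Y = g_Y* - β × Δu, so β = (g_Y* - g_Y)/Δu.
β = (1.82 + 5.09)/2.73 = 6.91/2.73 = 2.53.

β ≈ 2.53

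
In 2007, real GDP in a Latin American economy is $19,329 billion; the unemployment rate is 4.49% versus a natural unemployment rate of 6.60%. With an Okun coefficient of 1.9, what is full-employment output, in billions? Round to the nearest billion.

Unemployment gap = 4.49 - 6.6 = -2.11 points, so output gap = -1.9 × (-2.11) = 4.009%.
Since Y = Y* × (1 + gap/100), Y* = 19329/1.04009 ≈ 18584 billion.

$18,584 billion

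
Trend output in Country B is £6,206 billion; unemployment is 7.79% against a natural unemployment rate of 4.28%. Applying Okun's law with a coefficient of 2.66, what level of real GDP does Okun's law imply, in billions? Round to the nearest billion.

£5,627 billion

Unemployment gap = 7.79 - 4.28 = 3.51 points, so the output gap is -2.66 × 3.51 = -9.3366%.
Actual GDP = 6206 × (1 - 9.3366/100) = 6206 × 0.906634 ≈ 5627 billion.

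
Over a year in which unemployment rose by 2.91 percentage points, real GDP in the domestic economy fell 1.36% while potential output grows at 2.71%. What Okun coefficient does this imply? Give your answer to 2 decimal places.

Growth form: g_Y = g_Y* - β × Δu, so β = (g_Y* - g_Y)/Δu.
β = (2.71 + 1.36)/2.91 = 4.07/2.91 = 1.40.

β ≈ 1.40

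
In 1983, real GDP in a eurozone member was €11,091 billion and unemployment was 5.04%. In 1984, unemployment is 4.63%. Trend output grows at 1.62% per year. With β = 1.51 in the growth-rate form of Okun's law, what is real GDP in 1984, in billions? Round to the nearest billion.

Δu = 4.63 - 5.04 = -0.41 points.
Okun's law (growth form): g_Y = g_Y* - β × Δu = 1.62 - 1.51 × (-0.41) = 1.62 + 0.6191 = 2.2391%.
Real GDP in the next year = 11091 × (1 + 2.2391/100) = 11091 × 1.022391 ≈ 11339 billion.

€11,339 billion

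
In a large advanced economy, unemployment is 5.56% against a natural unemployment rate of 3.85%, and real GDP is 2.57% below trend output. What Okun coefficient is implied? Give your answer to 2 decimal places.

Okun's law: output gap = -β × (u - u*).
-2.57 = -β × (5.56 - 3.85) = -β × 1.71, so β = 2.57/1.71 = 1.50.

β ≈ 1.50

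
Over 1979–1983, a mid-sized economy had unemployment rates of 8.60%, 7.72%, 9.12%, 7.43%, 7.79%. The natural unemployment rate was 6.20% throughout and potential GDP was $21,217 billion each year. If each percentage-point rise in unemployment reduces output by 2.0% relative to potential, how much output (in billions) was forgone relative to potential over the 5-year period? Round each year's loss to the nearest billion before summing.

Year 1979: gap = -2.0 × (8.6 - 6.2) = -4.8%, loss ≈ 21217 × 4.8/100 ≈ 1018.
Year 1980: gap = -2.0 × (7.72 - 6.2) = -3.04%, loss ≈ 21217 × 3.04/100 ≈ 645.
Year 1981: gap = -2.0 × (9.12 - 6.2) = -5.84%, loss ≈ 21217 × 5.84/100 ≈ 1239.
Year 1982: gap = -2.0 × (7.43 - 6.2) = -2.46%, loss ≈ 21217 × 2.46/100 ≈ 522.
Year 1983: gap = -2.0 × (7.79 - 6.2) = -3.18%, loss ≈ 21217 × 3.18/100 ≈ 675.
Total lost output = 1018 + 645 + 1239 + 522 + 675 = 4099 billion.

$4,099 billion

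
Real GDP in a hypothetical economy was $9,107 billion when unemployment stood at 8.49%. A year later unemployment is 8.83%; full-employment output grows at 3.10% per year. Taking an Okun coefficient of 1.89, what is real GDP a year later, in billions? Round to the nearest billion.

$9,331 billion

Δu = 8.83 - 8.49 = 0.34 points.
Okun's law (growth form): g_Y = g_Y* - β × Δu = 3.10 - 1.89 × (0.34) = 3.1 - 0.6426 = 2.4574%.
Real GDP in the next year = 9107 × (1 + 2.4574/100) = 9107 × 1.024574 ≈ 9331 billion.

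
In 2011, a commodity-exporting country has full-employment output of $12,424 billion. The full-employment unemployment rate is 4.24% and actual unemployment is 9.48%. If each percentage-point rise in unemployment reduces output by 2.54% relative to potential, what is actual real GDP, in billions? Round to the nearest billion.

$10,770 billion

Unemployment gap = 9.48 - 4.24 = 5.24 points, so the output gap is -2.54 × 5.24 = -13.3096%.
Actual GDP = 12424 × (1 - 13.3096/100) = 12424 × 0.866904 ≈ 10770 billion.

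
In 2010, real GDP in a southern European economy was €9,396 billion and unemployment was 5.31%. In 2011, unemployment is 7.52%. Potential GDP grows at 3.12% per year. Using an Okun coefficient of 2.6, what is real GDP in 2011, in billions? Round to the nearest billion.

€9,149 billion

Δu = 7.52 - 5.31 = 2.21 points.
Okun's law (growth form): g_Y = g_Y* - β × Δu = 3.12 - 2.6 × (2.21) = 3.12 - 5.746 = -2.626%.
Real GDP in the next year = 9396 × (1 - 2.626/100) = 9396 × 0.97374 ≈ 9149 billion.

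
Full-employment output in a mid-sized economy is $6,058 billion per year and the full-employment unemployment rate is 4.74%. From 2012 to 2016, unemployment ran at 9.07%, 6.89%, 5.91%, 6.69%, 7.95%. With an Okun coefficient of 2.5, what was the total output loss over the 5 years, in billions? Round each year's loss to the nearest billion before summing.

$1,940 billion

Year 2012: gap = -2.5 × (9.07 - 4.74) = -10.825%, loss ≈ 6058 × 10.825/100 ≈ 656.
Year 2013: gap = -2.5 × (6.89 - 4.74) = -5.375%, loss ≈ 6058 × 5.375/100 ≈ 326.
Year 2014: gap = -2.5 × (5.91 - 4.74) = -2.925%, loss ≈ 6058 × 2.925/100 ≈ 177.
Year 2015: gap = -2.5 × (6.69 - 4.74) = -4.875%, loss ≈ 6058 × 4.875/100 ≈ 295.
Year 2016: gap = -2.5 × (7.95 - 4.74) = -8.025%, loss ≈ 6058 × 8.025/100 ≈ 486.
Total lost output = 656 + 326 + 177 + 295 + 486 = 1940 billion.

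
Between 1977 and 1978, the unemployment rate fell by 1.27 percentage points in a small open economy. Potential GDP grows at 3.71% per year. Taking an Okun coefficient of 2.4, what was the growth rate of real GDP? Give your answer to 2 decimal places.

6.76%

Growth-rate Okun's law: g_Y = g_Y* - β × Δu.
g_Y = 3.71 - 2.4 × (-1.27) = 3.71 + 3.048 = 6.758%, i.e. 6.76% to 2 d.p.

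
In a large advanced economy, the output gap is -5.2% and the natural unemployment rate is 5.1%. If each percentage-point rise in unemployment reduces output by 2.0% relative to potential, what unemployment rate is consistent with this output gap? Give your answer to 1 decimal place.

From Okun's law, u - u* = -(output gap)/β = -(-5.2)/2.0 = 2.6 points.
So u = 5.1 + 2.6 = 7.7%.

7.7%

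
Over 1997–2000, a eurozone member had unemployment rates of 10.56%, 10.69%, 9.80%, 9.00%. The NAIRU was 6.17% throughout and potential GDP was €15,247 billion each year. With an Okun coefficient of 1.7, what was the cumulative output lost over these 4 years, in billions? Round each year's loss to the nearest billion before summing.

Year 1997: gap = -1.7 × (10.56 - 6.17) = -7.463%, loss ≈ 15247 × 7.463/100 ≈ 1138.
Year 1998: gap = -1.7 × (10.69 - 6.17) = -7.684%, loss ≈ 15247 × 7.684/100 ≈ 1172.
Year 1999: gap = -1.7 × (9.8 - 6.17) = -6.171%, loss ≈ 15247 × 6.171/100 ≈ 941.
Year 2000: gap = -1.7 × (9 - 6.17) = -4.811%, loss ≈ 15247 × 4.811/100 ≈ 734.
Total lost output = 1138 + 1172 + 941 + 734 = 3985 billion.

€3,985 billion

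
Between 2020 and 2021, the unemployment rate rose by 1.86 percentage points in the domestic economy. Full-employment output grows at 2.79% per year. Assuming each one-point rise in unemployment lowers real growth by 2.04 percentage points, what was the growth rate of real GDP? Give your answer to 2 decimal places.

Growth-rate Okun's law: g_Y = g_Y* - β × Δu.
g_Y = 2.79 - 2.04 × (1.86) = 2.79 - 3.7944 = -1.0044%, i.e. -1.00% to 2 d.p.

-1.00%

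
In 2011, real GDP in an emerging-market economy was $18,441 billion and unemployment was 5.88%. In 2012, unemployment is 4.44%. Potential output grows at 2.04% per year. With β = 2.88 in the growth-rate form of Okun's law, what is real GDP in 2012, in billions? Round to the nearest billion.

Δu = 4.44 - 5.88 = -1.44 points.
Okun's law (growth form): g_Y = g_Y* - β × Δu = 2.04 - 2.88 × (-1.44) = 2.04 + 4.1472 = 6.1872%.
Real GDP in the next year = 18441 × (1 + 6.1872/100) = 18441 × 1.061872 ≈ 19582 billion.

$19,582 billion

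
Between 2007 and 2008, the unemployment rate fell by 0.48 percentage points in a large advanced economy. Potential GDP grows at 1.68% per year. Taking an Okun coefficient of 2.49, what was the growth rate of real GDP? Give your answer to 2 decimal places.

Growth-rate Okun's law: g_Y = g_Y* - β × Δu.
g_Y = 1.68 - 2.49 × (-0.48) = 1.68 + 1.1952 = 2.8752%, i.e. 2.88% to 2 d.p.

2.88%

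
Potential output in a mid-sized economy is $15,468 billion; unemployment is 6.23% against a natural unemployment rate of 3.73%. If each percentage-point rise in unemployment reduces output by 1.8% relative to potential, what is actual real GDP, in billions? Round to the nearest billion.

$14,772 billion

Unemployment gap = 6.23 - 3.73 = 2.5 points, so the output gap is -1.8 × 2.5 = -4.5%.
Actual GDP = 15468 × (1 - 4.5/100) = 15468 × 0.955 ≈ 14772 billion.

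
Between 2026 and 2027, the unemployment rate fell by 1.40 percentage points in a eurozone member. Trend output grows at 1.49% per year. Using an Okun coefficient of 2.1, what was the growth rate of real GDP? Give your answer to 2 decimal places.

4.43%

Growth-rate Okun's law: g_Y = g_Y* - β × Δu.
g_Y = 1.49 - 2.1 × (-1.40) = 1.49 + 2.94 = 4.43%, i.e. 4.43% to 2 d.p.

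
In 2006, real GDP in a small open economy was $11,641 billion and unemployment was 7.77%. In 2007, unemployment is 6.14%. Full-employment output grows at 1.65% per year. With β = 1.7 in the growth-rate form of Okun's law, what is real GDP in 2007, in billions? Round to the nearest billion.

Δu = 6.14 - 7.77 = -1.63 points.
Okun's law (growth form): g_Y = g_Y* - β × Δu = 1.65 - 1.7 × (-1.63) = 1.65 + 2.771 = 4.421%.
Real GDP in the next year = 11641 × (1 + 4.421/100) = 11641 × 1.04421 ≈ 12156 billion.

$12,156 billion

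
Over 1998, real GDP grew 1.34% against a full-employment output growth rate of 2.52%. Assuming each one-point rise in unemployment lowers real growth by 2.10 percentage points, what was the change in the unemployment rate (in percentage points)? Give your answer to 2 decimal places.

Growth-rate Okun's law: g_Y = g_Y* - β × Δu, so Δu = (g_Y* - g_Y)/β.
Δu = (2.52 - 1.34)/2.10 = 1.18/2.10 = 0.56 percentage points.

0.56 percentage points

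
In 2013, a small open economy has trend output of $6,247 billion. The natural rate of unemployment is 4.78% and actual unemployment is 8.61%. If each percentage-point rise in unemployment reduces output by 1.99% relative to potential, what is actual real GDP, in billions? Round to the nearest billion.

$5,771 billion

Unemployment gap = 8.61 - 4.78 = 3.83 points, so the output gap is -1.99 × 3.83 = -7.6217%.
Actual GDP = 6247 × (1 - 7.6217/100) = 6247 × 0.923783 ≈ 5771 billion.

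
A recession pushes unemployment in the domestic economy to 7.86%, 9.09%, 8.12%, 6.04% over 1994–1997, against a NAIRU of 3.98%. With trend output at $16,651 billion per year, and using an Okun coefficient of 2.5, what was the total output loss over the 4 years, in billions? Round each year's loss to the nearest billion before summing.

Year 1994: gap = -2.5 × (7.86 - 3.98) = -9.7%, loss ≈ 16651 × 9.7/100 ≈ 1615.
Year 1995: gap = -2.5 × (9.09 - 3.98) = -12.775%, loss ≈ 16651 × 12.775/100 ≈ 2127.
Year 1996: gap = -2.5 × (8.12 - 3.98) = -10.35%, loss ≈ 16651 × 10.35/100 ≈ 1723.
Year 1997: gap = -2.5 × (6.04 - 3.98) = -5.15%, loss ≈ 16651 × 5.15/100 ≈ 858.
Total lost output = 1615 + 2127 + 1723 + 858 = 6323 billion.

$6,323 billion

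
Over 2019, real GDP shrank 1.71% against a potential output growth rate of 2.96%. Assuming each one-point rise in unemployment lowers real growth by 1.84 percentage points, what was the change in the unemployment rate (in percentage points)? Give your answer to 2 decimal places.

Growth-rate Okun's law: g_Y = g_Y* - β × Δu, so Δu = (g_Y* - g_Y)/β.
Δu = (2.96 + 1.71)/1.84 = 4.67/1.84 = 2.54 percentage points.

2.54 percentage points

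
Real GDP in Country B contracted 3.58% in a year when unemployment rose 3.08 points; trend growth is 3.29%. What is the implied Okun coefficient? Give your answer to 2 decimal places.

β ≈ 2.23

Growth form: g_Y = g_Y* - β × Δu, so β = (g_Y* - g_Y)/Δu.
β = (3.29 + 3.58)/3.08 = 6.87/3.08 = 2.23.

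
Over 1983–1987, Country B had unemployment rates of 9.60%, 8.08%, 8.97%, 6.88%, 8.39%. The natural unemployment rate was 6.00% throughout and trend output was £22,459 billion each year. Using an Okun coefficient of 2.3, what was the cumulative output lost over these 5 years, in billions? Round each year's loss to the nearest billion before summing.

Year 1983: gap = -2.3 × (9.6 - 6) = -8.28%, loss ≈ 22459 × 8.28/100 ≈ 1860.
Year 1984: gap = -2.3 × (8.08 - 6) = -4.784%, loss ≈ 22459 × 4.784/100 ≈ 1074.
Year 1985: gap = -2.3 × (8.97 - 6) = -6.831%, loss ≈ 22459 × 6.831/100 ≈ 1534.
Year 1986: gap = -2.3 × (6.88 - 6) = -2.024%, loss ≈ 22459 × 2.024/100 ≈ 455.
Year 1987: gap = -2.3 × (8.39 - 6) = -5.497%, loss ≈ 22459 × 5.497/100 ≈ 1235.
Total lost output = 1860 + 1074 + 1534 + 455 + 1235 = 6158 billion.

£6,158 billion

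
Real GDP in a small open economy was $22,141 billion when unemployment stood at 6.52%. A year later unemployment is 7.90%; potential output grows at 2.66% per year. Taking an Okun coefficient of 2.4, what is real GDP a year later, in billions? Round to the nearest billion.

Δu = 7.9 - 6.52 = 1.38 points.
Okun's law (growth form): g_Y = g_Y* - β × Δu = 2.66 - 2.4 × (1.38) = 2.66 - 3.312 = -0.652%.
Real GDP in the next year = 22141 × (1 - 0.652/100) = 22141 × 0.99348 ≈ 21997 billion.

$21,997 billion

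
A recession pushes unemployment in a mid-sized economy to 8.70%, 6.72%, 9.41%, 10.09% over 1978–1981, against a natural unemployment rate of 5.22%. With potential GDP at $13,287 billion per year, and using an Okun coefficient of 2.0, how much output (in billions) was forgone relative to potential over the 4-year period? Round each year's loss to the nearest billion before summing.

Year 1978: gap = -2.0 × (8.7 - 5.22) = -6.96%, loss ≈ 13287 × 6.96/100 ≈ 925.
Year 1979: gap = -2.0 × (6.72 - 5.22) = -3%, loss ≈ 13287 × 3/100 ≈ 399.
Year 1980: gap = -2.0 × (9.41 - 5.22) = -8.38%, loss ≈ 13287 × 8.38/100 ≈ 1113.
Year 1981: gap = -2.0 × (10.09 - 5.22) = -9.74%, loss ≈ 13287 × 9.74/100 ≈ 1294.
Total lost output = 925 + 399 + 1113 + 1294 = 3731 billion.

$3,731 billion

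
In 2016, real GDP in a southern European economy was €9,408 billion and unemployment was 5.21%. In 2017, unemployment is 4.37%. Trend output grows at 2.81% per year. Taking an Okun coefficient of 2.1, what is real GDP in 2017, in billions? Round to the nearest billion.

€9,838 billion

Δu = 4.37 - 5.21 = -0.84 points.
Okun's law (growth form): g_Y = g_Y* - β × Δu = 2.81 - 2.1 × (-0.84) = 2.81 + 1.764 = 4.574%.
Real GDP in the next year = 9408 × (1 + 4.574/100) = 9408 × 1.04574 ≈ 9838 billion.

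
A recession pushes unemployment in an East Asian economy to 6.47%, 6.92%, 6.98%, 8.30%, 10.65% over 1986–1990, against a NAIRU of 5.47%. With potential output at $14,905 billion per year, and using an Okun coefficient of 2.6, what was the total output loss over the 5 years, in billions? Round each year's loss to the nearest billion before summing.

Year 1986: gap = -2.6 × (6.47 - 5.47) = -2.6%, loss ≈ 14905 × 2.6/100 ≈ 388.
Year 1987: gap = -2.6 × (6.92 - 5.47) = -3.77%, loss ≈ 14905 × 3.77/100 ≈ 562.
Year 1988: gap = -2.6 × (6.98 - 5.47) = -3.926%, loss ≈ 14905 × 3.926/100 ≈ 585.
Year 1989: gap = -2.6 × (8.3 - 5.47) = -7.358%, loss ≈ 14905 × 7.358/100 ≈ 1097.
Year 1990: gap = -2.6 × (10.65 - 5.47) = -13.468%, loss ≈ 14905 × 13.468/100 ≈ 2007.
Total lost output = 388 + 562 + 585 + 1097 + 2007 = 4639 billion.

$4,639 billion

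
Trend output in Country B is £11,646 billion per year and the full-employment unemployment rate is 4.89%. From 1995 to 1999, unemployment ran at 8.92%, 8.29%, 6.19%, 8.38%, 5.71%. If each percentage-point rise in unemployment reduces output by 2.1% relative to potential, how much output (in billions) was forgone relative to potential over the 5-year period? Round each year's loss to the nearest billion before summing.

£3,191 billion

Year 1995: gap = -2.1 × (8.92 - 4.89) = -8.463%, loss ≈ 11646 × 8.463/100 ≈ 986.
Year 1996: gap = -2.1 × (8.29 - 4.89) = -7.14%, loss ≈ 11646 × 7.14/100 ≈ 832.
Year 1997: gap = -2.1 × (6.19 - 4.89) = -2.73%, loss ≈ 11646 × 2.73/100 ≈ 318.
Year 1998: gap = -2.1 × (8.38 - 4.89) = -7.329%, loss ≈ 11646 × 7.329/100 ≈ 854.
Year 1999: gap = -2.1 × (5.71 - 4.89) = -1.722%, loss ≈ 11646 × 1.722/100 ≈ 201.
Total lost output = 986 + 832 + 318 + 854 + 201 = 3191 billion.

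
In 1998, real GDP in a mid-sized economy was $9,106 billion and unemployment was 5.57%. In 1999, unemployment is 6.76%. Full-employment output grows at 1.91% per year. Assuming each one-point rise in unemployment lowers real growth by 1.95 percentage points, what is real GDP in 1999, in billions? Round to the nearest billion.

$9,069 billion

Δu = 6.76 - 5.57 = 1.19 points.
Okun's law (growth form): g_Y = g_Y* - β × Δu = 1.91 - 1.95 × (1.19) = 1.91 - 2.3205 = -0.4105%.
Real GDP in the next year = 9106 × (1 - 0.4105/100) = 9106 × 0.995895 ≈ 9069 billion.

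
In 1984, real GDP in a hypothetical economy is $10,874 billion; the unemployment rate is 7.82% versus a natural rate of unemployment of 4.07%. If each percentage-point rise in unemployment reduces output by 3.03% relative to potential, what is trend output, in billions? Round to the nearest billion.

$12,268 billion

Unemployment gap = 7.82 - 4.07 = 3.75 points, so output gap = -3.03 × 3.75 = -11.3625%.
Since Y = Y* × (1 + gap/100), Y* = 10874/0.886375 ≈ 12268 billion.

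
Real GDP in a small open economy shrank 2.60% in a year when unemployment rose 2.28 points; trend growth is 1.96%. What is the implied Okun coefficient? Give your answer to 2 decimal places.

β ≈ 2.00

Growth form: g_Y = g_Y* - β × Δu, so β = (g_Y* - g_Y)/Δu.
β = (1.96 + 2.6)/2.28 = 4.56/2.28 = 2.00.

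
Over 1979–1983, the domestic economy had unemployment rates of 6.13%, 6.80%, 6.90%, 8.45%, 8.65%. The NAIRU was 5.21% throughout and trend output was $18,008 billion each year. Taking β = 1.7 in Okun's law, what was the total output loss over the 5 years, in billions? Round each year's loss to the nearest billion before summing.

Year 1979: gap = -1.7 × (6.13 - 5.21) = -1.564%, loss ≈ 18008 × 1.564/100 ≈ 282.
Year 1980: gap = -1.7 × (6.8 - 5.21) = -2.703%, loss ≈ 18008 × 2.703/100 ≈ 487.
Year 1981: gap = -1.7 × (6.9 - 5.21) = -2.873%, loss ≈ 18008 × 2.873/100 ≈ 517.
Year 1982: gap = -1.7 × (8.45 - 5.21) = -5.508%, loss ≈ 18008 × 5.508/100 ≈ 992.
Year 1983: gap = -1.7 × (8.65 - 5.21) = -5.848%, loss ≈ 18008 × 5.848/100 ≈ 1053.
Total lost output = 282 + 487 + 517 + 992 + 1053 = 3331 billion.

$3,331 billion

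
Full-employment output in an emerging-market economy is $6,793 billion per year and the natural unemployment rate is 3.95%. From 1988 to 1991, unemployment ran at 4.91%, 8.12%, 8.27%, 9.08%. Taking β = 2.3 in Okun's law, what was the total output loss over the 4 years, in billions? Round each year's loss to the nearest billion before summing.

Year 1988: gap = -2.3 × (4.91 - 3.95) = -2.208%, loss ≈ 6793 × 2.208/100 ≈ 150.
Year 1989: gap = -2.3 × (8.12 - 3.95) = -9.591%, loss ≈ 6793 × 9.591/100 ≈ 652.
Year 1990: gap = -2.3 × (8.27 - 3.95) = -9.936%, loss ≈ 6793 × 9.936/100 ≈ 675.
Year 1991: gap = -2.3 × (9.08 - 3.95) = -11.799%, loss ≈ 6793 × 11.799/100 ≈ 802.
Total lost output = 150 + 652 + 675 + 802 = 2279 billion.

$2,279 billion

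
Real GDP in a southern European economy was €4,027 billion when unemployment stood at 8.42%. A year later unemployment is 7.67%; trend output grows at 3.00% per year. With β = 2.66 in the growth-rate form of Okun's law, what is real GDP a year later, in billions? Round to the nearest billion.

Δu = 7.67 - 8.42 = -0.75 points.
Okun's law (growth form): g_Y = g_Y* - β × Δu = 3.00 - 2.66 × (-0.75) = 3 + 1.995 = 4.995%.
Real GDP in the next year = 4027 × (1 + 4.995/100) = 4027 × 1.04995 ≈ 4228 billion.

€4,228 billion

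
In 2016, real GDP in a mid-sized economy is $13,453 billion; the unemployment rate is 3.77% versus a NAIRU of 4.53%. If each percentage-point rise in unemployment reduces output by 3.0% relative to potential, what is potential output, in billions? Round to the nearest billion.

Unemployment gap = 3.77 - 4.53 = -0.76 points, so output gap = -3 × (-0.76) = 2.28%.
Since Y = Y* × (1 + gap/100), Y* = 13453/1.0228 ≈ 13153 billion.

$13,153 billion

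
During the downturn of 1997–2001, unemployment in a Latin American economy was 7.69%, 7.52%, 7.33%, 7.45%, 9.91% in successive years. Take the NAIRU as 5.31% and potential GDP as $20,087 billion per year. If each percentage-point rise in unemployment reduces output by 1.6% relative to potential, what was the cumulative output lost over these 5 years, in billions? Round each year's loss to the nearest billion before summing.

$4,290 billion

Year 1997: gap = -1.6 × (7.69 - 5.31) = -3.808%, loss ≈ 20087 × 3.808/100 ≈ 765.
Year 1998: gap = -1.6 × (7.52 - 5.31) = -3.536%, loss ≈ 20087 × 3.536/100 ≈ 710.
Year 1999: gap = -1.6 × (7.33 - 5.31) = -3.232%, loss ≈ 20087 × 3.232/100 ≈ 649.
Year 2000: gap = -1.6 × (7.45 - 5.31) = -3.424%, loss ≈ 20087 × 3.424/100 ≈ 688.
Year 2001: gap = -1.6 × (9.91 - 5.31) = -7.36%, loss ≈ 20087 × 7.36/100 ≈ 1478.
Total lost output = 765 + 710 + 649 + 688 + 1478 = 4290 billion.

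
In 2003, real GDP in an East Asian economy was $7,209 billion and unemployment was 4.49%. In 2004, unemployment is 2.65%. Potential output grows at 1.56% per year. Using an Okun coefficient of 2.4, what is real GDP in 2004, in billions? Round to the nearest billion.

$7,640 billion

Δu = 2.65 - 4.49 = -1.84 points.
Okun's law (growth form): g_Y = g_Y* - β × Δu = 1.56 - 2.4 × (-1.84) = 1.56 + 4.416 = 5.976%.
Real GDP in the next year = 7209 × (1 + 5.976/100) = 7209 × 1.05976 ≈ 7640 billion.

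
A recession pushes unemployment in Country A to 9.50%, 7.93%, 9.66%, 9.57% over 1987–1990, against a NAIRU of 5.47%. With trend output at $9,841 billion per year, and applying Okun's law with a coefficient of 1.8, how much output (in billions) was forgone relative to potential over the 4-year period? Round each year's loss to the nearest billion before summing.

Year 1987: gap = -1.8 × (9.5 - 5.47) = -7.254%, loss ≈ 9841 × 7.254/100 ≈ 714.
Year 1988: gap = -1.8 × (7.93 - 5.47) = -4.428%, loss ≈ 9841 × 4.428/100 ≈ 436.
Year 1989: gap = -1.8 × (9.66 - 5.47) = -7.542%, loss ≈ 9841 × 7.542/100 ≈ 742.
Year 1990: gap = -1.8 × (9.57 - 5.47) = -7.38%, loss ≈ 9841 × 7.38/100 ≈ 726.
Total lost output = 714 + 436 + 742 + 726 = 2618 billion.

$2,618 billion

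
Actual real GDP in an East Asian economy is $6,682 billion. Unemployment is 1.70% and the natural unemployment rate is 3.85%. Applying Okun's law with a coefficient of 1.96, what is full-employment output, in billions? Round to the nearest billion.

Unemployment gap = 1.7 - 3.85 = -2.15 points, so output gap = -1.96 × (-2.15) = 4.214%.
Since Y = Y* × (1 + gap/100), Y* = 6682/1.04214 ≈ 6412 billion.

$6,412 billion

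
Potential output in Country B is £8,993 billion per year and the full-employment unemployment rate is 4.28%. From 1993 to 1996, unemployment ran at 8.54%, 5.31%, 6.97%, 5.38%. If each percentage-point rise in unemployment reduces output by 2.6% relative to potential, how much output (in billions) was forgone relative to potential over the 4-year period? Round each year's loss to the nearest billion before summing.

Year 1993: gap = -2.6 × (8.54 - 4.28) = -11.076%, loss ≈ 8993 × 11.076/100 ≈ 996.
Year 1994: gap = -2.6 × (5.31 - 4.28) = -2.678%, loss ≈ 8993 × 2.678/100 ≈ 241.
Year 1995: gap = -2.6 × (6.97 - 4.28) = -6.994%, loss ≈ 8993 × 6.994/100 ≈ 629.
Year 1996: gap = -2.6 × (5.38 - 4.28) = -2.86%, loss ≈ 8993 × 2.86/100 ≈ 257.
Total lost output = 996 + 241 + 629 + 257 = 2123 billion.

£2,123 billion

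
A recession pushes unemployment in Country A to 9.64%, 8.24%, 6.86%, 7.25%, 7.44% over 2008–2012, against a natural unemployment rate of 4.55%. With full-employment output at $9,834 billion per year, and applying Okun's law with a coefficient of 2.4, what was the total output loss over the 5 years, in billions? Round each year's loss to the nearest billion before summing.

$3,936 billion

Year 2008: gap = -2.4 × (9.64 - 4.55) = -12.216%, loss ≈ 9834 × 12.216/100 ≈ 1201.
Year 2009: gap = -2.4 × (8.24 - 4.55) = -8.856%, loss ≈ 9834 × 8.856/100 ≈ 871.
Year 2010: gap = -2.4 × (6.86 - 4.55) = -5.544%, loss ≈ 9834 × 5.544/100 ≈ 545.
Year 2011: gap = -2.4 × (7.25 - 4.55) = -6.48%, loss ≈ 9834 × 6.48/100 ≈ 637.
Year 2012: gap = -2.4 × (7.44 - 4.55) = -6.936%, loss ≈ 9834 × 6.936/100 ≈ 682.
Total lost output = 1201 + 871 + 545 + 637 + 682 = 3936 billion.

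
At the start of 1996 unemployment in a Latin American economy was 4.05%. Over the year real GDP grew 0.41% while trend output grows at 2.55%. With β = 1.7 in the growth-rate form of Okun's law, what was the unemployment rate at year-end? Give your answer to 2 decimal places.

5.31%

Growth-rate Okun's law: g_Y = g_Y* - β × Δu, so Δu = (g_Y* - g_Y)/β.
Δu = (2.55 - 0.41)/1.7 = 2.14/1.7 = 1.26 percentage points.
Year-end unemployment = 4.05 + 1.26 = 5.31%.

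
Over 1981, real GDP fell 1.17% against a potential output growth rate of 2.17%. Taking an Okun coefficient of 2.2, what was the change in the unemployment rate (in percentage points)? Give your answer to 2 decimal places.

1.52 percentage points

Growth-rate Okun's law: g_Y = g_Y* - β × Δu, so Δu = (g_Y* - g_Y)/β.
Δu = (2.17 + 1.17)/2.2 = 3.34/2.2 = 1.52 percentage points.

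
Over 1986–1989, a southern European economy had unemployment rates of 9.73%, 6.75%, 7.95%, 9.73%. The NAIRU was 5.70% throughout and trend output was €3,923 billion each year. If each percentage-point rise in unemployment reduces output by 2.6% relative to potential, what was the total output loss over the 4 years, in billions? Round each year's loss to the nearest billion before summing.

Year 1986: gap = -2.6 × (9.73 - 5.7) = -10.478%, loss ≈ 3923 × 10.478/100 ≈ 411.
Year 1987: gap = -2.6 × (6.75 - 5.7) = -2.73%, loss ≈ 3923 × 2.73/100 ≈ 107.
Year 1988: gap = -2.6 × (7.95 - 5.7) = -5.85%, loss ≈ 3923 × 5.85/100 ≈ 229.
Year 1989: gap = -2.6 × (9.73 - 5.7) = -10.478%, loss ≈ 3923 × 10.478/100 ≈ 411.
Total lost output = 411 + 107 + 229 + 411 = 1158 billion.

€1,158 billion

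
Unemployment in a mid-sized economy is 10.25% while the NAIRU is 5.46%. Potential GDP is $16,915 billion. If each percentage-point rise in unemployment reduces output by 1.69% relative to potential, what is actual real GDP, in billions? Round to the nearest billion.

Unemployment gap = 10.25 - 5.46 = 4.79 points, so the output gap is -1.69 × 4.79 = -8.0951%.
Actual GDP = 16915 × (1 - 8.0951/100) = 16915 × 0.919049 ≈ 15546 billion.

$15,546 billion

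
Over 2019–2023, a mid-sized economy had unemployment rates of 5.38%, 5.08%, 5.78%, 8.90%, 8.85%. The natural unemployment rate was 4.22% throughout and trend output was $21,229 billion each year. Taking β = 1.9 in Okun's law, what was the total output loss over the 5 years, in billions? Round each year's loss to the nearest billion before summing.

Year 2019: gap = -1.9 × (5.38 - 4.22) = -2.204%, loss ≈ 21229 × 2.204/100 ≈ 468.
Year 2020: gap = -1.9 × (5.08 - 4.22) = -1.634%, loss ≈ 21229 × 1.634/100 ≈ 347.
Year 2021: gap = -1.9 × (5.78 - 4.22) = -2.964%, loss ≈ 21229 × 2.964/100 ≈ 629.
Year 2022: gap = -1.9 × (8.9 - 4.22) = -8.892%, loss ≈ 21229 × 8.892/100 ≈ 1888.
Year 2023: gap = -1.9 × (8.85 - 4.22) = -8.797%, loss ≈ 21229 × 8.797/100 ≈ 1868.
Total lost output = 468 + 347 + 629 + 1888 + 1868 = 5200 billion.

$5,200 billion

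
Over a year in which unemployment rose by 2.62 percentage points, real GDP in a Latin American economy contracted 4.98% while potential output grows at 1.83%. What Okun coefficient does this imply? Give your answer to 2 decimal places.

Growth form: g_Y = g_Y* - β × Δu, so β = (g_Y* - g_Y)/Δu.
β = (1.83 + 4.98)/2.62 = 6.81/2.62 = 2.60.

β ≈ 2.60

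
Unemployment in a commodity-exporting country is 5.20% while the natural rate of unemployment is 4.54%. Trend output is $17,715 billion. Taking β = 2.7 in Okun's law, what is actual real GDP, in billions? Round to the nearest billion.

Unemployment gap = 5.2 - 4.54 = 0.66 points, so the output gap is -2.7 × 0.66 = -1.782%.
Actual GDP = 17715 × (1 - 1.782/100) = 17715 × 0.98218 ≈ 17399 billion.

$17,399 billion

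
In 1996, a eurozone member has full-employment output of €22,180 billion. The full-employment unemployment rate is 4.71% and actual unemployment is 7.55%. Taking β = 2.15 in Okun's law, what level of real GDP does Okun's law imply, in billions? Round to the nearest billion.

Unemployment gap = 7.55 - 4.71 = 2.84 points, so the output gap is -2.15 × 2.84 = -6.106%.
Actual GDP = 22180 × (1 - 6.106/100) = 22180 × 0.93894 ≈ 20826 billion.

€20,826 billion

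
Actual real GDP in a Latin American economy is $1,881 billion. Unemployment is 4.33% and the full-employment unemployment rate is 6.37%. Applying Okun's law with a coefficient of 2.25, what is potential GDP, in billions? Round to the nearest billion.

$1,798 billion

Unemployment gap = 4.33 - 6.37 = -2.04 points, so output gap = -2.25 × (-2.04) = 4.59%.
Since Y = Y* × (1 + gap/100), Y* = 1881/1.0459 ≈ 1798 billion.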